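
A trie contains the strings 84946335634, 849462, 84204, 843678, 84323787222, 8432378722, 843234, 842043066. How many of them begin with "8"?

Walk to "8"; the words in its subtree are exactly those with that prefix.
Words under "8": 84204, 842043066, 843234, 8432378722, 84323787222, 843678, 849462, 84946335634
Count: 8

8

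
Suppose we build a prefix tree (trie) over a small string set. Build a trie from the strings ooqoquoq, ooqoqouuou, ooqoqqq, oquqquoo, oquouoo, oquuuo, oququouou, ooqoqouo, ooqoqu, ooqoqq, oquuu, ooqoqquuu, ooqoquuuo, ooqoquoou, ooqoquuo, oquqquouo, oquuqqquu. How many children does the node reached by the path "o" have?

2

Follow the path "o" to its node, then look at its outgoing edges.
Characters that immediately follow "o" among the stored strings: {o, q}.
That node has 2 child edges.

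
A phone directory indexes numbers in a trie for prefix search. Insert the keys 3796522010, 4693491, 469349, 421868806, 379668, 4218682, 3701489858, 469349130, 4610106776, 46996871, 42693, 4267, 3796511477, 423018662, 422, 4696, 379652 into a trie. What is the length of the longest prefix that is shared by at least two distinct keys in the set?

7

The deepest shared node is where two words last agree before diverging.
"4693491" and "469349130" agree on "4693491" (7 characters) before diverging; nothing deeper is shared.
Longest shared-prefix length: 7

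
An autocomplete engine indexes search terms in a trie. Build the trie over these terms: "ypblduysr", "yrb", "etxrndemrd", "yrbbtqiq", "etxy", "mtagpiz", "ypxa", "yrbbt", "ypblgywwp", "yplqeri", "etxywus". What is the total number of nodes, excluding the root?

49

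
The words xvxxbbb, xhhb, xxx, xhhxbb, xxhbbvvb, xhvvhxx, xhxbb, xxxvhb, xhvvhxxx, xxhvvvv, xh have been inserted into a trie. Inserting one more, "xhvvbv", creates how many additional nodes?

Walking "xhvvbv" from the root, the first 4 characters ("xhvv") follow existing edges; "b" is the first miss.
New nodes needed: |"xhvvbv"| − 4 = 6 − 4 = 2.

2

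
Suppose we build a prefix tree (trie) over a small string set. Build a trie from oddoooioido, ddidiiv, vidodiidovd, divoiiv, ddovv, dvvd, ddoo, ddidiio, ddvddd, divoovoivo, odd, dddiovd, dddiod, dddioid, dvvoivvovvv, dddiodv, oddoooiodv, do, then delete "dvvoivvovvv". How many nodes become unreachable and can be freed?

8

After clearing the end-marker at "dvvoivvovvv", prune upward until reaching a node still needed by another word.
The suffix "oivvovvv" (8 nodes) is used only by "dvvoivvovvv"; the node for "dvv" still has the child "d", so pruning stops there.
Nodes removed: 8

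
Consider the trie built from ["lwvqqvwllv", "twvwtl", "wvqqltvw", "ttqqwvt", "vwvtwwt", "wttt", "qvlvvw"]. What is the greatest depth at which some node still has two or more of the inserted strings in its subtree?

1

The deepest shared node is where two words last agree before diverging.
e.g. "ttqqwvt" and "twvwtl" share the prefix "t" of length 1; no pair shares a longer one.
Longest shared-prefix length: 1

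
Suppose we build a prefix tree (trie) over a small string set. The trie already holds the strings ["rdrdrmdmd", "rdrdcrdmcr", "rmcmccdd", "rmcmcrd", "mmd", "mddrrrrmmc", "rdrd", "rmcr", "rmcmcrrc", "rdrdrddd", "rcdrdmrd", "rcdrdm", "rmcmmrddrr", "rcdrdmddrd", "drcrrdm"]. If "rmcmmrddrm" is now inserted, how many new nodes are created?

1

The longest prefix of "rmcmmrddrm" already in the trie is "rmcmmrddr" (length 9).
Each of the 1 remaining characters creates one node.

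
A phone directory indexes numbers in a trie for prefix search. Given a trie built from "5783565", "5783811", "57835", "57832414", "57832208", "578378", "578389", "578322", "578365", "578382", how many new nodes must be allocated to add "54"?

"5" is already a path in the trie; the remaining "4" must be added.
So 2 − 1 = 1 new nodes.

1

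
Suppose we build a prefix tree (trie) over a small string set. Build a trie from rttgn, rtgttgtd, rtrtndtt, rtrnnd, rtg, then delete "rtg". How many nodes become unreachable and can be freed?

0

A node on "rtg"'s path can go only if nothing else ends at it or branches off below it.
Every node on "rtg" is still needed (e.g. by "rtgttgtd"), so nothing is freed.
Nodes removed: 0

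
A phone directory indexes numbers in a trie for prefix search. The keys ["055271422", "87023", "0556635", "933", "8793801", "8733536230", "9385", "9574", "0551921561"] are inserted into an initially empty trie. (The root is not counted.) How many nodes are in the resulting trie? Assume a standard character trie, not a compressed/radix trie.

Trace insertions, counting only characters that open a new branch:
  "055271422" → 9 new (0, 5, 5, 2, 7, 1, 4, 2, 2)
  "87023" → 5 new (8, 7, 0, 2, 3)
  "0556635" → prefix "055" already present; 4 new (6, 6, 3, 5)
  "933" → 3 new (9, 3, 3)
  "8793801" → prefix "87" already present; 5 new (9, 3, 8, 0, 1)
  "8733536230" → prefix "87" already present; 8 new (3, 3, 5, 3, 6, 2, 3, 0)
  "9385" → prefix "93" already present; 2 new (8, 5)
  "9574" → prefix "9" already present; 3 new (5, 7, 4)
  "0551921561" → prefix "055" already present; 7 new (1, 9, 2, 1, 5, 6, 1)
Total nodes = 9 + 5 + 4 + 3 + 5 + 8 + 2 + 3 + 7 = 46

46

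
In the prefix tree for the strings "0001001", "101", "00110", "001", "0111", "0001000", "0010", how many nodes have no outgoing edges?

6

Leaves are exactly the stored words that no other stored word extends.
Those words: "0001000", "0001001", "0010", "00110", "0111", "101"
Leaf count: 6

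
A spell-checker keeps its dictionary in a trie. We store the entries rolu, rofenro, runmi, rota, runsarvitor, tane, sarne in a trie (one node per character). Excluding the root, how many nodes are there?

32

Trace insertions, counting only characters that open a new branch:
  "rolu" → 4 new (r, o, l, u)
  "rofenro" → prefix "ro" already present; 5 new (f, e, n, r, o)
  "runmi" → prefix "r" already present; 4 new (u, n, m, i)
  "rota" → prefix "ro" already present; 2 new (t, a)
  "runsarvitor" → prefix "run" already present; 8 new (s, a, r, v, i, t, o, r)
  "tane" → 4 new (t, a, n, e)
  "sarne" → 5 new (s, a, r, n, e)
Total nodes = 4 + 5 + 4 + 2 + 8 + 4 + 5 = 32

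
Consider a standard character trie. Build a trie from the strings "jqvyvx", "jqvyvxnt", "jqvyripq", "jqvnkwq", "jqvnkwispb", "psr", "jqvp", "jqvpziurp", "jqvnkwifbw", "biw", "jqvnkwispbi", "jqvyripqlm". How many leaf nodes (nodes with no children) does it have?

8

A leaf is a node with no children — equivalently, the end of a word that is not a proper prefix of any other stored word.
Those words: "biw", "jqvnkwifbw", "jqvnkwispbi", "jqvnkwq", "jqvpziurp", "jqvyripqlm", "jqvyvxnt", "psr"
Leaf count: 8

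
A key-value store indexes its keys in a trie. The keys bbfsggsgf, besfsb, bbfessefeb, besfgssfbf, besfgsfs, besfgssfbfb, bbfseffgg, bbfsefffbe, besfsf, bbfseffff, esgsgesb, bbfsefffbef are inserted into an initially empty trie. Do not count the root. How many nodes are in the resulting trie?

49

Trace insertions, counting only characters that open a new branch:
  "bbfsggsgf" → 9 new (b, b, f, s, g, g, s, g, f)
  "besfsb" → prefix "b" already present; 5 new (e, s, f, s, b)
  "bbfessefeb" → prefix "bbf" already present; 7 new (e, s, s, e, f, e, b)
  "besfgssfbf" → prefix "besf" already present; 6 new (g, s, s, f, b, f)
  "besfgsfs" → prefix "besfgs" already present; 2 new (f, s)
  "besfgssfbfb" → prefix "besfgssfbf" already present; 1 new (b)
  "bbfseffgg" → prefix "bbfs" already present; 5 new (e, f, f, g, g)
  "bbfsefffbe" → prefix "bbfseff" already present; 3 new (f, b, e)
  "besfsf" → prefix "besfs" already present; 1 new (f)
  "bbfseffff" → prefix "bbfsefff" already present; 1 new (f)
  "esgsgesb" → 8 new (e, s, g, s, g, e, s, b)
  "bbfsefffbef" → prefix "bbfsefffbe" already present; 1 new (f)
Total nodes = 9 + 5 + 7 + 6 + 2 + 1 + 5 + 3 + 1 + 1 + 8 + 1 = 49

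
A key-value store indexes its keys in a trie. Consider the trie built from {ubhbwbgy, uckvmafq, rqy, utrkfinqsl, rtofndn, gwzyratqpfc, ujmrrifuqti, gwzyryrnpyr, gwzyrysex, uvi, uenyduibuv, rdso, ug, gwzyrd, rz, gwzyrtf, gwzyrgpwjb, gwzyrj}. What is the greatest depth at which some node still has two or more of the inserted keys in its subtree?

6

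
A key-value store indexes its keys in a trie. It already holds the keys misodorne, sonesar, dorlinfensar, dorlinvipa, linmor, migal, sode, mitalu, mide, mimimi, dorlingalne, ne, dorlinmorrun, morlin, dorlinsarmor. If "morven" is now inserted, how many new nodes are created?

The longest prefix of "morven" already in the trie is "mor" (length 3).
New nodes needed: |"morven"| − 3 = 6 − 3 = 3.

3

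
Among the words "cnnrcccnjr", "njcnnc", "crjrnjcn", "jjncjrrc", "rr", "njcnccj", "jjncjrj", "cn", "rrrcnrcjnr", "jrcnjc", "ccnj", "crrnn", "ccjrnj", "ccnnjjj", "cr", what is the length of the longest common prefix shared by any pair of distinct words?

6

Equivalently: take the maximum, over all pairs, of their longest common prefix length.
e.g. "jjncjrj" and "jjncjrrc" share the prefix "jjncjr" of length 6; no pair shares a longer one.
Longest shared-prefix length: 6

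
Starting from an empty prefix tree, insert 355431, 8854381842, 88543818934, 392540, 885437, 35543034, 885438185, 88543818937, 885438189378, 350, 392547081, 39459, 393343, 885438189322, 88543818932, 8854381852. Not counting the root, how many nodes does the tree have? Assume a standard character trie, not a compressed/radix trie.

46

Trace insertions, counting only characters that open a new branch:
  "355431" → 6 new (3, 5, 5, 4, 3, 1)
  "8854381842" → 10 new (8, 8, 5, 4, 3, 8, 1, 8, 4, 2)
  "88543818934" → prefix "88543818" already present; 3 new (9, 3, 4)
  "392540" → prefix "3" already present; 5 new (9, 2, 5, 4, 0)
  "885437" → prefix "88543" already present; 1 new (7)
  "35543034" → prefix "35543" already present; 3 new (0, 3, 4)
  "885438185" → prefix "88543818" already present; 1 new (5)
  "88543818937" → prefix "8854381893" already present; 1 new (7)
  "885438189378" → prefix "88543818937" already present; 1 new (8)
  "350" → prefix "35" already present; 1 new (0)
  "392547081" → prefix "39254" already present; 4 new (7, 0, 8, 1)
  "39459" → prefix "39" already present; 3 new (4, 5, 9)
  "393343" → prefix "39" already present; 4 new (3, 3, 4, 3)
  "885438189322" → prefix "8854381893" already present; 2 new (2, 2)
  "88543818932" → prefix "88543818932" already present; 0 new (none)
  "8854381852" → prefix "885438185" already present; 1 new (2)
Total nodes = 6 + 10 + 3 + 5 + 1 + 3 + 1 + 1 + 1 + 1 + 4 + 3 + 4 + 2 + 0 + 1 = 46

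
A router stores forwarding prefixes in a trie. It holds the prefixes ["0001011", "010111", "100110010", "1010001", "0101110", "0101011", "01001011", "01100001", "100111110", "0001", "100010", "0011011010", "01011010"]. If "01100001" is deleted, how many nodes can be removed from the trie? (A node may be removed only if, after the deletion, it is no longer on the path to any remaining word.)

6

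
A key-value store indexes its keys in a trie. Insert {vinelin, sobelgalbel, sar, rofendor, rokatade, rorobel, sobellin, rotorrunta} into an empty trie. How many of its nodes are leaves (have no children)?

8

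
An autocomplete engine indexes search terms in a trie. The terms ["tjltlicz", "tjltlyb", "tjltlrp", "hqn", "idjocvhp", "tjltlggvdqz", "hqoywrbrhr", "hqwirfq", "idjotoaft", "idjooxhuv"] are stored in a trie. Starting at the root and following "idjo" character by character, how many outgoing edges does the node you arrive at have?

3

The children of the "idjo" node are the distinct next characters among strings starting with "idjo".
Characters that immediately follow "idjo" among the stored strings: {c, o, t}.
That node has 3 child edges.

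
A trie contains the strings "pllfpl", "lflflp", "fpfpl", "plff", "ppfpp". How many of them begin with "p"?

Traverse to the node for "p", then collect every word in that subtree.
Words under "p": plff, pllfpl, ppfpp
Count: 3

3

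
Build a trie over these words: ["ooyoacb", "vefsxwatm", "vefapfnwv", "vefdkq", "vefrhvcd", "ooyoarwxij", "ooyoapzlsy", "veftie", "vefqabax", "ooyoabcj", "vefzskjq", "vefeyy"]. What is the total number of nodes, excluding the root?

Insert word by word; a character creates a node only if that edge doesn't already exist:
  "ooyoacb" → 7 new (o, o, y, o, a, c, b)
  "vefsxwatm" → 9 new (v, e, f, s, x, w, a, t, m)
  "vefapfnwv" → prefix "vef" already present; 6 new (a, p, f, n, w, v)
  "vefdkq" → prefix "vef" already present; 3 new (d, k, q)
  "vefrhvcd" → prefix "vef" already present; 5 new (r, h, v, c, d)
  "ooyoarwxij" → prefix "ooyoa" already present; 5 new (r, w, x, i, j)
  "ooyoapzlsy" → prefix "ooyoa" already present; 5 new (p, z, l, s, y)
  "veftie" → prefix "vef" already present; 3 new (t, i, e)
  "vefqabax" → prefix "vef" already present; 5 new (q, a, b, a, x)
  "ooyoabcj" → prefix "ooyoa" already present; 3 new (b, c, j)
  "vefzskjq" → prefix "vef" already present; 5 new (z, s, k, j, q)
  "vefeyy" → prefix "vef" already present; 3 new (e, y, y)
Total nodes = 7 + 9 + 6 + 3 + 5 + 5 + 5 + 3 + 5 + 3 + 5 + 3 = 59

59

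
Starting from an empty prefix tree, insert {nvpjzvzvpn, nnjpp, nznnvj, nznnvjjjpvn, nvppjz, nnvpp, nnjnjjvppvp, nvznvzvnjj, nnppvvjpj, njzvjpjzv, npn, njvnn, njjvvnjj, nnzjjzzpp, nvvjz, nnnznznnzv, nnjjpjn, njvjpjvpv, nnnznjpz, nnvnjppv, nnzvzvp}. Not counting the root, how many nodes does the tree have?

Insert word by word; a character creates a node only if that edge doesn't already exist:
  "nvpjzvzvpn" → 10 new (n, v, p, j, z, v, z, v, p, n)
  "nnjpp" → prefix "n" already present; 4 new (n, j, p, p)
  "nznnvj" → prefix "n" already present; 5 new (z, n, n, v, j)
  "nznnvjjjpvn" → prefix "nznnvj" already present; 5 new (j, j, p, v, n)
  "nvppjz" → prefix "nvp" already present; 3 new (p, j, z)
  "nnvpp" → prefix "nn" already present; 3 new (v, p, p)
  "nnjnjjvppvp" → prefix "nnj" already present; 8 new (n, j, j, v, p, p, v, p)
  "nvznvzvnjj" → prefix "nv" already present; 8 new (z, n, v, z, v, n, j, j)
  "nnppvvjpj" → prefix "nn" already present; 7 new (p, p, v, v, j, p, j)
  "njzvjpjzv" → prefix "n" already present; 8 new (j, z, v, j, p, j, z, v)
  "npn" → prefix "n" already present; 2 new (p, n)
  "njvnn" → prefix "nj" already present; 3 new (v, n, n)
  "njjvvnjj" → prefix "nj" already present; 6 new (j, v, v, n, j, j)
  "nnzjjzzpp" → prefix "nn" already present; 7 new (z, j, j, z, z, p, p)
  "nvvjz" → prefix "nv" already present; 3 new (v, j, z)
  "nnnznznnzv" → prefix "nn" already present; 8 new (n, z, n, z, n, n, z, v)
  "nnjjpjn" → prefix "nnj" already present; 4 new (j, p, j, n)
  "njvjpjvpv" → prefix "njv" already present; 6 new (j, p, j, v, p, v)
  "nnnznjpz" → prefix "nnnzn" already present; 3 new (j, p, z)
  "nnvnjppv" → prefix "nnv" already present; 5 new (n, j, p, p, v)
  "nnzvzvp" → prefix "nnz" already present; 4 new (v, z, v, p)
Total nodes = 10 + 4 + 5 + 5 + 3 + 3 + 8 + 8 + 7 + 8 + 2 + 3 + 6 + 7 + 3 + 8 + 4 + 6 + 3 + 5 + 4 = 112

112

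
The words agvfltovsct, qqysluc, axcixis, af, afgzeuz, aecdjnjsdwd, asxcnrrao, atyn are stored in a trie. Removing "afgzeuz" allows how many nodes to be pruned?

5

After clearing the end-marker at "afgzeuz", prune upward until reaching a node still needed by another word.
The suffix "gzeuz" (5 nodes) is used only by "afgzeuz"; "af" is itself a stored word, so pruning stops there.
Nodes removed: 5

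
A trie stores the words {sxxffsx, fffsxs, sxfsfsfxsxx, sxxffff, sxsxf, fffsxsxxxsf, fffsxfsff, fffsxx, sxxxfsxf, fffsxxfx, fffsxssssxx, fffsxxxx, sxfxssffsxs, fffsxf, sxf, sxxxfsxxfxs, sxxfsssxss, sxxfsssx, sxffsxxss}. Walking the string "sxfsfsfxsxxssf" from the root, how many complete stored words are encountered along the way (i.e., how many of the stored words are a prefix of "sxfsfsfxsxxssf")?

2

Walk "sxfsfsfxsxxssf" from the root; an end-of-word marker is hit whenever a stored word is a prefix of "sxfsfsfxsxxssf".
Prefixes of the query that are stored words: "sxf", "sxfsfsfxsxx"
Count: 2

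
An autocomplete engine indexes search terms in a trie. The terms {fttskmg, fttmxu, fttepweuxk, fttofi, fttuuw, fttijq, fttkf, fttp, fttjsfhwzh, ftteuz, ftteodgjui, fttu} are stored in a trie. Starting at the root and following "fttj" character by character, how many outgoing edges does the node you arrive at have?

Walk "fttj" from the root, arriving at one node.
Characters that immediately follow "fttj" among the stored strings: {s}.
That node has 1 child edge.

1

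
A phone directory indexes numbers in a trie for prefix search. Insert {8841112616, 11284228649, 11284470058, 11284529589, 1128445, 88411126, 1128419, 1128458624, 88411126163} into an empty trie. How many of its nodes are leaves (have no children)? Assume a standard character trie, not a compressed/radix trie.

A leaf is a node with no children — equivalently, the end of a word that is not a proper prefix of any other stored word.
Those words: "1128419", "11284228649", "1128445", "11284470058", "11284529589", "1128458624", "88411126163"
Leaf count: 7

7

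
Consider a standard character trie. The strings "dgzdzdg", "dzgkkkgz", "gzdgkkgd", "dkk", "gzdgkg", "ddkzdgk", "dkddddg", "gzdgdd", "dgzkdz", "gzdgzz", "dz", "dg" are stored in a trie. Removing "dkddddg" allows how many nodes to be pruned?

5

Walk "dkddddg" from the leaf back toward the root, removing each node that no remaining word uses.
The suffix "ddddg" (5 nodes) is used only by "dkddddg"; the node for "dk" still has the child "k", so pruning stops there.
Nodes removed: 5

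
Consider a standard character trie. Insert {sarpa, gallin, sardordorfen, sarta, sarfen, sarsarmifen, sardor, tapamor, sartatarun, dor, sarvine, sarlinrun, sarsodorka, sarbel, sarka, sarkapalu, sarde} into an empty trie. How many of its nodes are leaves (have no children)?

Leaves are exactly the stored words that no other stored word extends.
Those words: "dor", "gallin", "sarbel", "sarde", "sardordorfen", "sarfen", "sarkapalu", "sarlinrun", "sarpa", "sarsarmifen", "sarsodorka", "sartatarun", "sarvine", "tapamor"
Leaf count: 14

14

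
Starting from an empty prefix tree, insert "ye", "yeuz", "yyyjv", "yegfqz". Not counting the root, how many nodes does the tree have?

For each word, the new-node count is its length minus the longest prefix already in the trie:
  "ye" → 2 new (y, e)
  "yeuz" → prefix "ye" already present; 2 new (u, z)
  "yyyjv" → prefix "y" already present; 4 new (y, y, j, v)
  "yegfqz" → prefix "ye" already present; 4 new (g, f, q, z)
Total nodes = 2 + 2 + 4 + 4 = 12

12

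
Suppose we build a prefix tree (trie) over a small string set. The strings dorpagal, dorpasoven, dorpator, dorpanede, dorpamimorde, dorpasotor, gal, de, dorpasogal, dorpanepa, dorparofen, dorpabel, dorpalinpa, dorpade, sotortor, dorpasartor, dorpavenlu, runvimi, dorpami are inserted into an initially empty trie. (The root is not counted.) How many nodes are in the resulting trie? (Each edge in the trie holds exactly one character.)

79

For each word, the new-node count is its length minus the longest prefix already in the trie:
  "dorpagal" → 8 new (d, o, r, p, a, g, a, l)
  "dorpasoven" → prefix "dorpa" already present; 5 new (s, o, v, e, n)
  "dorpator" → prefix "dorpa" already present; 3 new (t, o, r)
  "dorpanede" → prefix "dorpa" already present; 4 new (n, e, d, e)
  "dorpamimorde" → prefix "dorpa" already present; 7 new (m, i, m, o, r, d, e)
  "dorpasotor" → prefix "dorpaso" already present; 3 new (t, o, r)
  "gal" → 3 new (g, a, l)
  "de" → prefix "d" already present; 1 new (e)
  "dorpasogal" → prefix "dorpaso" already present; 3 new (g, a, l)
  "dorpanepa" → prefix "dorpane" already present; 2 new (p, a)
  "dorparofen" → prefix "dorpa" already present; 5 new (r, o, f, e, n)
  "dorpabel" → prefix "dorpa" already present; 3 new (b, e, l)
  "dorpalinpa" → prefix "dorpa" already present; 5 new (l, i, n, p, a)
  "dorpade" → prefix "dorpa" already present; 2 new (d, e)
  "sotortor" → 8 new (s, o, t, o, r, t, o, r)
  "dorpasartor" → prefix "dorpas" already present; 5 new (a, r, t, o, r)
  "dorpavenlu" → prefix "dorpa" already present; 5 new (v, e, n, l, u)
  "runvimi" → 7 new (r, u, n, v, i, m, i)
  "dorpami" → prefix "dorpami" already present; 0 new (none)
Total nodes = 8 + 5 + 3 + 4 + 7 + 3 + 3 + 1 + 3 + 2 + 5 + 3 + 5 + 2 + 8 + 5 + 5 + 7 + 0 = 79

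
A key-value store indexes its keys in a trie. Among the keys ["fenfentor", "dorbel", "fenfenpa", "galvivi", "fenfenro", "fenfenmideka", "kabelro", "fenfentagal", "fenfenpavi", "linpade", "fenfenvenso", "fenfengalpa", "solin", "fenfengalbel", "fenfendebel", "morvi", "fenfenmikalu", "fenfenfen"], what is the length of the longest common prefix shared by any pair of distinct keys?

9

Look for the deepest trie node that still has at least two words in its subtree.
"fenfengalbel" and "fenfengalpa" agree on "fenfengal" (9 characters) before diverging; nothing deeper is shared.
Longest shared-prefix length: 9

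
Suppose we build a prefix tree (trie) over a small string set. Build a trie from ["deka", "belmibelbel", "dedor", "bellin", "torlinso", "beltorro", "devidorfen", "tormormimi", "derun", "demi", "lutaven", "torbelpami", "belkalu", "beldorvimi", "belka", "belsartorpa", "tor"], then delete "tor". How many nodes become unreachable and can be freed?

Walk "tor" from the leaf back toward the root, removing each node that no remaining word uses.
Every node on "tor" is still needed (e.g. by "torlinso"), so nothing is freed.
Nodes removed: 0

0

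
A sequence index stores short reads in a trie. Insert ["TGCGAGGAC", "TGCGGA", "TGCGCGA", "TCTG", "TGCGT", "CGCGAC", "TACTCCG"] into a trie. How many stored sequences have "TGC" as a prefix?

Traverse to the node for "TGC", then collect every word in that subtree.
Words under "TGC": TGCGAGGAC, TGCGCGA, TGCGGA, TGCGT
Count: 4

4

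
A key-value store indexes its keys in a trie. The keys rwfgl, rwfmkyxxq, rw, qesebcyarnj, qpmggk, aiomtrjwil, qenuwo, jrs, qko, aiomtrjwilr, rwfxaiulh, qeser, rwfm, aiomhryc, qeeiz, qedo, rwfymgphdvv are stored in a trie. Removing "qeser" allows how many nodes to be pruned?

A node on "qeser"'s path can go only if nothing else ends at it or branches off below it.
The suffix "r" (1 node) is used only by "qeser"; the node for "qese" still has the child "b", so pruning stops there.
Nodes removed: 1

1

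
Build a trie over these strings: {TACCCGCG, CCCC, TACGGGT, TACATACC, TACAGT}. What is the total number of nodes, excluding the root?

23

For each word, the new-node count is its length minus the longest prefix already in the trie:
  "TACCCGCG" → 8 new (T, A, C, C, C, G, C, G)
  "CCCC" → 4 new (C, C, C, C)
  "TACGGGT" → prefix "TAC" already present; 4 new (G, G, G, T)
  "TACATACC" → prefix "TAC" already present; 5 new (A, T, A, C, C)
  "TACAGT" → prefix "TACA" already present; 2 new (G, T)
Total nodes = 8 + 4 + 4 + 5 + 2 = 23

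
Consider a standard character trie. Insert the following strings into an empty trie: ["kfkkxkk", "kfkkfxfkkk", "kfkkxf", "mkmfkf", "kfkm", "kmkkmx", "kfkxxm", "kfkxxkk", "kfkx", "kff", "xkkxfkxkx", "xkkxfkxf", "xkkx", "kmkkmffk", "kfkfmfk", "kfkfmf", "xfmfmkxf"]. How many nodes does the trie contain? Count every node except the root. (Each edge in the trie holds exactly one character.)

56

Insert word by word; a character creates a node only if that edge doesn't already exist:
  "kfkkxkk" → 7 new (k, f, k, k, x, k, k)
  "kfkkfxfkkk" → prefix "kfkk" already present; 6 new (f, x, f, k, k, k)
  "kfkkxf" → prefix "kfkkx" already present; 1 new (f)
  "mkmfkf" → 6 new (m, k, m, f, k, f)
  "kfkm" → prefix "kfk" already present; 1 new (m)
  "kmkkmx" → prefix "k" already present; 5 new (m, k, k, m, x)
  "kfkxxm" → prefix "kfk" already present; 3 new (x, x, m)
  "kfkxxkk" → prefix "kfkxx" already present; 2 new (k, k)
  "kfkx" → prefix "kfkx" already present; 0 new (none)
  "kff" → prefix "kf" already present; 1 new (f)
  "xkkxfkxkx" → 9 new (x, k, k, x, f, k, x, k, x)
  "xkkxfkxf" → prefix "xkkxfkx" already present; 1 new (f)
  "xkkx" → prefix "xkkx" already present; 0 new (none)
  "kmkkmffk" → prefix "kmkkm" already present; 3 new (f, f, k)
  "kfkfmfk" → prefix "kfk" already present; 4 new (f, m, f, k)
  "kfkfmf" → prefix "kfkfmf" already present; 0 new (none)
  "xfmfmkxf" → prefix "x" already present; 7 new (f, m, f, m, k, x, f)
Total nodes = 7 + 6 + 1 + 6 + 1 + 5 + 3 + 2 + 0 + 1 + 9 + 1 + 0 + 3 + 4 + 0 + 7 = 56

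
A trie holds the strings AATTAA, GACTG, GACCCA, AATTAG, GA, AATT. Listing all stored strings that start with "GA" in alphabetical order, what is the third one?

GACTG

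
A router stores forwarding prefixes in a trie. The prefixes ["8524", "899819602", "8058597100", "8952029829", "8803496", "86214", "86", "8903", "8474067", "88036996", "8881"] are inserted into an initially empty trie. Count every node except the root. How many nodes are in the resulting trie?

53

For each word, the new-node count is its length minus the longest prefix already in the trie:
  "8524" → 4 new (8, 5, 2, 4)
  "899819602" → prefix "8" already present; 8 new (9, 9, 8, 1, 9, 6, 0, 2)
  "8058597100" → prefix "8" already present; 9 new (0, 5, 8, 5, 9, 7, 1, 0, 0)
  "8952029829" → prefix "89" already present; 8 new (5, 2, 0, 2, 9, 8, 2, 9)
  "8803496" → prefix "8" already present; 6 new (8, 0, 3, 4, 9, 6)
  "86214" → prefix "8" already present; 4 new (6, 2, 1, 4)
  "86" → prefix "86" already present; 0 new (none)
  "8903" → prefix "89" already present; 2 new (0, 3)
  "8474067" → prefix "8" already present; 6 new (4, 7, 4, 0, 6, 7)
  "88036996" → prefix "8803" already present; 4 new (6, 9, 9, 6)
  "8881" → prefix "88" already present; 2 new (8, 1)
Total nodes = 4 + 8 + 9 + 8 + 6 + 4 + 0 + 2 + 6 + 4 + 2 = 53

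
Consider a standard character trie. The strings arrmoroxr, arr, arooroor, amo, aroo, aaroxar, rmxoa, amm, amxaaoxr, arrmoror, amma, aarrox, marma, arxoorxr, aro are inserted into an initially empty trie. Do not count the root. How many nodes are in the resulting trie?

51

Count nodes per top-level branch (shared prefixes stored once):
  'a'-branch (aaroxar, aarrox, amm, amma, amo, amxaaoxr, aro, aroo, arooroor, arr, arrmoror, arrmoroxr, arxoorxr): 41 nodes
  'm'-branch (marma): 5 nodes
  'r'-branch (rmxoa): 5 nodes
Sum: 51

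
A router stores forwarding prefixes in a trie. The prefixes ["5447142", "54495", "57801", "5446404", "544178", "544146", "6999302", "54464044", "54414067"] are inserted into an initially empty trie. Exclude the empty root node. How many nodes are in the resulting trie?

33

Count nodes per top-level branch (shared prefixes stored once):
  '5'-branch (54414067, 544146, 544178, 5446404, 54464044, 5447142, 54495, 57801): 26 nodes
  '6'-branch (6999302): 7 nodes
Sum: 33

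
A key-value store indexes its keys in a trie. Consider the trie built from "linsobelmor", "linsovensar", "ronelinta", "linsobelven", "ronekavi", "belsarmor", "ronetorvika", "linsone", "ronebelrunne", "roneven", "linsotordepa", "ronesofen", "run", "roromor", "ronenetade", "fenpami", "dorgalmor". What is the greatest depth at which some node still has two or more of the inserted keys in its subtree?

8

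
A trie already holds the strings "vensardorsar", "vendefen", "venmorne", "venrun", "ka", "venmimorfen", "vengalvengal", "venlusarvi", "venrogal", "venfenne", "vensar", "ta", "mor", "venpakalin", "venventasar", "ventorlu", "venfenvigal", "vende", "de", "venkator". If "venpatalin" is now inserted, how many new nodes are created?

5

Walking "venpatalin" from the root, the first 5 characters ("venpa") follow existing edges; "t" is the first miss.
Each of the 5 remaining characters creates one node.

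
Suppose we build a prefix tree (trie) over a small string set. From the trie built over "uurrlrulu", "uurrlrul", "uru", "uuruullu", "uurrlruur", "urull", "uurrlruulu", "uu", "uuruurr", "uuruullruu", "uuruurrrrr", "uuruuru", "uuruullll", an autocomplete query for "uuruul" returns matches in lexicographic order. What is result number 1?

uuruullll

Filter for "uuruul…" and sort: "uuruullll", "uuruullruu", "uuruullu"
Position 1: uuruullll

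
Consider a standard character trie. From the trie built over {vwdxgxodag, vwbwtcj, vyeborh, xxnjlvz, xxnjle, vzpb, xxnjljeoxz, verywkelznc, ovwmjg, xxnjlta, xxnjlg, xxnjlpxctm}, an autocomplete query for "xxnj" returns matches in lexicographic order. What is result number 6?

xxnjlvz

Words with prefix "xxnj", in lexicographic order: "xxnjle", "xxnjlg", "xxnjljeoxz", "xxnjlpxctm", "xxnjlta", "xxnjlvz"
The 6th is xxnjlvz.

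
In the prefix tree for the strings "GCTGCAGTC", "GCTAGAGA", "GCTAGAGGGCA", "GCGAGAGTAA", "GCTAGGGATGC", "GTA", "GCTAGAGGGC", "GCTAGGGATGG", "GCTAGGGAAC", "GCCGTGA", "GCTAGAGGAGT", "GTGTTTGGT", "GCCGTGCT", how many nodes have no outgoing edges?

A leaf is a node with no children — equivalently, the end of a word that is not a proper prefix of any other stored word.
Those words: "GCCGTGA", "GCCGTGCT", "GCGAGAGTAA", "GCTAGAGA", "GCTAGAGGAGT", "GCTAGAGGGCA", "GCTAGGGAAC", "GCTAGGGATGC", "GCTAGGGATGG", "GCTGCAGTC", "GTA", "GTGTTTGGT"
Leaf count: 12

12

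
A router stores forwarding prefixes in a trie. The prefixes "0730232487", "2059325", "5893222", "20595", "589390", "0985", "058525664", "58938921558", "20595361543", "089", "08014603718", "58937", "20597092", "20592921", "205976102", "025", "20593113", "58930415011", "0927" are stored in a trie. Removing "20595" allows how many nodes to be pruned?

Walk "20595" from the leaf back toward the root, removing each node that no remaining word uses.
Every node on "20595" is still needed (e.g. by "20595361543"), so nothing is freed.
Nodes removed: 0

0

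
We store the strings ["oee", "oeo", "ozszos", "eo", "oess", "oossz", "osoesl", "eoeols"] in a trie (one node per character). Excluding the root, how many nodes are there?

26

Count nodes per top-level branch (shared prefixes stored once):
  'e'-branch (eo, eoeols): 6 nodes
  'o'-branch (oee, oeo, oess, oossz, osoesl, ozszos): 20 nodes
Sum: 26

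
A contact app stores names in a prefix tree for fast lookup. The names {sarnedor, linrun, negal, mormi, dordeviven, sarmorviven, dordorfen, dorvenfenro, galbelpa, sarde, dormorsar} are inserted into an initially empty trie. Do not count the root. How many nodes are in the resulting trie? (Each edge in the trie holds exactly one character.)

71

Trace insertions, counting only characters that open a new branch:
  "sarnedor" → 8 new (s, a, r, n, e, d, o, r)
  "linrun" → 6 new (l, i, n, r, u, n)
  "negal" → 5 new (n, e, g, a, l)
  "mormi" → 5 new (m, o, r, m, i)
  "dordeviven" → 10 new (d, o, r, d, e, v, i, v, e, n)
  "sarmorviven" → prefix "sar" already present; 8 new (m, o, r, v, i, v, e, n)
  "dordorfen" → prefix "dord" already present; 5 new (o, r, f, e, n)
  "dorvenfenro" → prefix "dor" already present; 8 new (v, e, n, f, e, n, r, o)
  "galbelpa" → 8 new (g, a, l, b, e, l, p, a)
  "sarde" → prefix "sar" already present; 2 new (d, e)
  "dormorsar" → prefix "dor" already present; 6 new (m, o, r, s, a, r)
Total nodes = 8 + 6 + 5 + 5 + 10 + 8 + 5 + 8 + 8 + 2 + 6 = 71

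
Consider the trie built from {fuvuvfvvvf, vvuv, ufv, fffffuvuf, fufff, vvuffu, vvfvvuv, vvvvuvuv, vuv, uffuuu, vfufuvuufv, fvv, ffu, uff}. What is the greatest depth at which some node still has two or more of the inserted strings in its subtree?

The deepest shared node is where two words last agree before diverging.
"uff" and "uffuuu" agree on "uff" (3 characters) before diverging; nothing deeper is shared.
Longest shared-prefix length: 3

3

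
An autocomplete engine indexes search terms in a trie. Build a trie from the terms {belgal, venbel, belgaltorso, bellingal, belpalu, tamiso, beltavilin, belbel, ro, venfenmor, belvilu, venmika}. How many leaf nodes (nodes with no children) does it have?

11

Leaves are exactly the stored words that no other stored word extends.
Those words: "belbel", "belgaltorso", "bellingal", "belpalu", "beltavilin", "belvilu", "ro", "tamiso", "venbel", "venfenmor", "venmika"
Leaf count: 11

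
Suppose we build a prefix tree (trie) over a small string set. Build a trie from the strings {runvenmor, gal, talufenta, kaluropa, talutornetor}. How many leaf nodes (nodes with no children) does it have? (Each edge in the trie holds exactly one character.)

Leaves are exactly the stored words that no other stored word extends.
Those words: "gal", "kaluropa", "runvenmor", "talufenta", "talutornetor"
Leaf count: 5

5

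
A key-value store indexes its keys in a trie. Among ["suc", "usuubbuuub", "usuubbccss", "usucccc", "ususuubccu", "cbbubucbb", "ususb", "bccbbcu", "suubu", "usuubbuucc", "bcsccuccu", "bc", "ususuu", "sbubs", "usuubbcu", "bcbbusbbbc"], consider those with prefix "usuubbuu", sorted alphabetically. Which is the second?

usuubbuuub

Words with prefix "usuubbuu", in lexicographic order: "usuubbuucc", "usuubbuuub"
Position 2: usuubbuuub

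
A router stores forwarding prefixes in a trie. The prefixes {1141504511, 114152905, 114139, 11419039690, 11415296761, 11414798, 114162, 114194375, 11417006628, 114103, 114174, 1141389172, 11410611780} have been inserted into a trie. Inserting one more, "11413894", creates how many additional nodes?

1

Walking "11413894" from the root, the first 7 characters ("1141389") follow existing edges; "4" is the first miss.
New nodes needed: |"11413894"| − 7 = 8 − 7 = 1.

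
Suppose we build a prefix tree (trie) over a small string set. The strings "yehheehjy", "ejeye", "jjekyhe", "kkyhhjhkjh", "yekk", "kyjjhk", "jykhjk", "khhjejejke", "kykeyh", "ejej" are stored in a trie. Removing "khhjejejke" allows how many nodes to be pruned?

9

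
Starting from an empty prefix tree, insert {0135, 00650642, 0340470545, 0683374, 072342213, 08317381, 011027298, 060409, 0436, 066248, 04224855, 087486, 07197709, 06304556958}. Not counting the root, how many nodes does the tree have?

84

Insert word by word; a character creates a node only if that edge doesn't already exist:
  "0135" → 4 new (0, 1, 3, 5)
  "00650642" → prefix "0" already present; 7 new (0, 6, 5, 0, 6, 4, 2)
  "0340470545" → prefix "0" already present; 9 new (3, 4, 0, 4, 7, 0, 5, 4, 5)
  "0683374" → prefix "0" already present; 6 new (6, 8, 3, 3, 7, 4)
  "072342213" → prefix "0" already present; 8 new (7, 2, 3, 4, 2, 2, 1, 3)
  "08317381" → prefix "0" already present; 7 new (8, 3, 1, 7, 3, 8, 1)
  "011027298" → prefix "01" already present; 7 new (1, 0, 2, 7, 2, 9, 8)
  "060409" → prefix "06" already present; 4 new (0, 4, 0, 9)
  "0436" → prefix "0" already present; 3 new (4, 3, 6)
  "066248" → prefix "06" already present; 4 new (6, 2, 4, 8)
  "04224855" → prefix "04" already present; 6 new (2, 2, 4, 8, 5, 5)
  "087486" → prefix "08" already present; 4 new (7, 4, 8, 6)
  "07197709" → prefix "07" already present; 6 new (1, 9, 7, 7, 0, 9)
  "06304556958" → prefix "06" already present; 9 new (3, 0, 4, 5, 5, 6, 9, 5, 8)
Total nodes = 4 + 7 + 9 + 6 + 8 + 7 + 7 + 4 + 3 + 4 + 6 + 4 + 6 + 9 = 84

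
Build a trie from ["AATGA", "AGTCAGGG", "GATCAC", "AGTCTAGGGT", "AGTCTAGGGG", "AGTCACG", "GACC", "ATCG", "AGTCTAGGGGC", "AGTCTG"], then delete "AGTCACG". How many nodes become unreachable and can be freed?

After clearing the end-marker at "AGTCACG", prune upward until reaching a node still needed by another word.
The suffix "CG" (2 nodes) is used only by "AGTCACG"; the node for "AGTCA" still has the child "G", so pruning stops there.
Nodes removed: 2

2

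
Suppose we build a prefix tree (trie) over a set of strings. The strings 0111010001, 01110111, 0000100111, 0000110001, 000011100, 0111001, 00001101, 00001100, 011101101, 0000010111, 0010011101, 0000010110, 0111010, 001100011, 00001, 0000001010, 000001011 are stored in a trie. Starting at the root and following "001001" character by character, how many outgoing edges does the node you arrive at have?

Walk "001001" from the root, arriving at one node.
Characters that immediately follow "001001" among the stored strings: {1}.
That node has 1 child edge.

1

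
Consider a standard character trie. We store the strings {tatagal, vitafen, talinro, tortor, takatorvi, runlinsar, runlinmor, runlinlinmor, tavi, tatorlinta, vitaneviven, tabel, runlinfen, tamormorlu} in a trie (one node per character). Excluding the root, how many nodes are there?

79

Trace insertions, counting only characters that open a new branch:
  "tatagal" → 7 new (t, a, t, a, g, a, l)
  "vitafen" → 7 new (v, i, t, a, f, e, n)
  "talinro" → prefix "ta" already present; 5 new (l, i, n, r, o)
  "tortor" → prefix "t" already present; 5 new (o, r, t, o, r)
  "takatorvi" → prefix "ta" already present; 7 new (k, a, t, o, r, v, i)
  "runlinsar" → 9 new (r, u, n, l, i, n, s, a, r)
  "runlinmor" → prefix "runlin" already present; 3 new (m, o, r)
  "runlinlinmor" → prefix "runlin" already present; 6 new (l, i, n, m, o, r)
  "tavi" → prefix "ta" already present; 2 new (v, i)
  "tatorlinta" → prefix "tat" already present; 7 new (o, r, l, i, n, t, a)
  "vitaneviven" → prefix "vita" already present; 7 new (n, e, v, i, v, e, n)
  "tabel" → prefix "ta" already present; 3 new (b, e, l)
  "runlinfen" → prefix "runlin" already present; 3 new (f, e, n)
  "tamormorlu" → prefix "ta" already present; 8 new (m, o, r, m, o, r, l, u)
Total nodes = 7 + 7 + 5 + 5 + 7 + 9 + 3 + 6 + 2 + 7 + 7 + 3 + 3 + 8 = 79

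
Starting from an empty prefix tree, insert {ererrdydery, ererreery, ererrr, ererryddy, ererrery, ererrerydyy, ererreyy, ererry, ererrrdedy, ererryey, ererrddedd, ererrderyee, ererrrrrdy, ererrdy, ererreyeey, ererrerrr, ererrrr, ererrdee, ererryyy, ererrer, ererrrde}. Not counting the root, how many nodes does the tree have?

54

Count nodes per top-level branch (shared prefixes stored once):
  'e'-branch (ererrddedd, ererrdee, ererrderyee, ererrdy, ererrdydery, ererreery, ererrer, ererrerrr, ererrery, ererrerydyy, ererreyeey, ererreyy, ererrr, ererrrde, ererrrdedy, ererrrr, ererrrrrdy, ererry, ererryddy, ererryey, ererryyy): 54 nodes
Sum: 54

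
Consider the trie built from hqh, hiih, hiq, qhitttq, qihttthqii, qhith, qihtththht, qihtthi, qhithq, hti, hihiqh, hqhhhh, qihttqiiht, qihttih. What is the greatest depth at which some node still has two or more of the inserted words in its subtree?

Look for the deepest trie node that still has at least two words in its subtree.
e.g. "qihtthi" and "qihtththht" share the prefix "qihtth" of length 6; no pair shares a longer one.
Longest shared-prefix length: 6

6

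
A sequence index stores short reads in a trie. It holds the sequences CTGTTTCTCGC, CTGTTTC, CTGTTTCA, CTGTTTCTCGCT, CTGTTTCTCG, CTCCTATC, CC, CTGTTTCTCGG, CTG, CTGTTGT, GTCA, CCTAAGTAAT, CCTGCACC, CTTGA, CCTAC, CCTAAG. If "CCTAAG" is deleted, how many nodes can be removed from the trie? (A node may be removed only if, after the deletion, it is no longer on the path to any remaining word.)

After clearing the end-marker at "CCTAAG", prune upward until reaching a node still needed by another word.
Every node on "CCTAAG" is still needed (e.g. by "CCTAAGTAAT"), so nothing is freed.
Nodes removed: 0

0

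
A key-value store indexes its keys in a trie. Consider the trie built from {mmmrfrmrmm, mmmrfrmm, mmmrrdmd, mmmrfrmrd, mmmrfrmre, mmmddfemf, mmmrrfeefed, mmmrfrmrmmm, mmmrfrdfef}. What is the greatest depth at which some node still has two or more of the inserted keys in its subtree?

Look for the deepest trie node that still has at least two words in its subtree.
"mmmrfrmrmm" and "mmmrfrmrmmm" agree on "mmmrfrmrmm" (10 characters) before diverging; nothing deeper is shared.
Longest shared-prefix length: 10

10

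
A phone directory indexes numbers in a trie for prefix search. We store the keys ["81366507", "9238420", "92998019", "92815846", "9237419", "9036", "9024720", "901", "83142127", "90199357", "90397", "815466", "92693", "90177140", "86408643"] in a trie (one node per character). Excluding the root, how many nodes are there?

73

Trace insertions, counting only characters that open a new branch:
  "81366507" → 8 new (8, 1, 3, 6, 6, 5, 0, 7)
  "9238420" → 7 new (9, 2, 3, 8, 4, 2, 0)
  "92998019" → prefix "92" already present; 6 new (9, 9, 8, 0, 1, 9)
  "92815846" → prefix "92" already present; 6 new (8, 1, 5, 8, 4, 6)
  "9237419" → prefix "923" already present; 4 new (7, 4, 1, 9)
  "9036" → prefix "9" already present; 3 new (0, 3, 6)
  "9024720" → prefix "90" already present; 5 new (2, 4, 7, 2, 0)
  "901" → prefix "90" already present; 1 new (1)
  "83142127" → prefix "8" already present; 7 new (3, 1, 4, 2, 1, 2, 7)
  "90199357" → prefix "901" already present; 5 new (9, 9, 3, 5, 7)
  "90397" → prefix "903" already present; 2 new (9, 7)
  "815466" → prefix "81" already present; 4 new (5, 4, 6, 6)
  "92693" → prefix "92" already present; 3 new (6, 9, 3)
  "90177140" → prefix "901" already present; 5 new (7, 7, 1, 4, 0)
  "86408643" → prefix "8" already present; 7 new (6, 4, 0, 8, 6, 4, 3)
Total nodes = 8 + 7 + 6 + 6 + 4 + 3 + 5 + 1 + 7 + 5 + 2 + 4 + 3 + 5 + 7 = 73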